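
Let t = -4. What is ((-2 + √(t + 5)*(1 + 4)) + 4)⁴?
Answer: 2401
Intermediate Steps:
((-2 + √(t + 5)*(1 + 4)) + 4)⁴ = ((-2 + √(-4 + 5)*(1 + 4)) + 4)⁴ = ((-2 + √1*5) + 4)⁴ = ((-2 + 1*5) + 4)⁴ = ((-2 + 5) + 4)⁴ = (3 + 4)⁴ = 7⁴ = 2401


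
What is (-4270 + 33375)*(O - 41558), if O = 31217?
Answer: -300974805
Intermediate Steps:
(-4270 + 33375)*(O - 41558) = (-4270 + 33375)*(31217 - 41558) = 29105*(-10341) = -300974805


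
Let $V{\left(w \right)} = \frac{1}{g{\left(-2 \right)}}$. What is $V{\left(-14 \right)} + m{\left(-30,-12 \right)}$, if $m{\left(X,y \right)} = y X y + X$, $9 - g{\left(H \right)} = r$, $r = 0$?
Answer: $- \frac{39149}{9} \approx -4349.9$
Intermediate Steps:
$g{\left(H \right)} = 9$ ($g{\left(H \right)} = 9 - 0 = 9 + 0 = 9$)
$V{\left(w \right)} = \frac{1}{9}$
$m{\left(X,y \right)} = X + X y^{2}$ ($m{\left(X,y \right)} = X y y + X = X y^{2} + X = X + X y^{2}$)
$V{\left(-14 \right)} + m{\left(-30,-12 \right)} = \frac{1}{9} - 30 \left(1 + \left(-12\right)^{2}\right) = \frac{1}{9} - 30 \left(1 + 144\right) = \frac{1}{9} - 4350 = - \frac{39149}{9}$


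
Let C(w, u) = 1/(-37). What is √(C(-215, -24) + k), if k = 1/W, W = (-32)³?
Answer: 81*I*√370/9472 ≈ 0.16449*I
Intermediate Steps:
C(w, u) = -1/37
W = -32768
k = -1/32768 (k = 1/(-32768) = -1/32768 ≈ -3.0518e-5)
√(C(-215, -24) + k) = √(-1/37 - 1/32768) = √(-32805/1212416) = 81*I*√370/9472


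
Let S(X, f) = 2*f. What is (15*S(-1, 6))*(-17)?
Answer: -3060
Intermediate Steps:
(15*S(-1, 6))*(-17) = (15*(2*6))*(-17) = (15*12)*(-17) = 180*(-17) = -3060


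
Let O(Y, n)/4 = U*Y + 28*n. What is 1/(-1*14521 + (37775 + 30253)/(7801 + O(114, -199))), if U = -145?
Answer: -26869/390187425 ≈ -6.8862e-5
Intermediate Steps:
O(Y, n) = -580*Y + 112*n (O(Y, n) = 4*(-145*Y + 28*n) = -580*Y + 112*n)
1/(-1*14521 + (37775 + 30253)/(7801 + O(114, -199))) = 1/(-1*14521 + (37775 + 30253)/(7801 + (-580*114 + 112*(-199)))) = 1/(-14521 + 68028/(7801 + (-66120 - 22288))) = 1/(-14521 + 68028/(7801 - 88408)) = 1/(-14521 + 68028/(-80607)) = 1/(-14521 + 68028*(-1/80607)) = 1/(-14521 - 22676/26869) = 1/(-390187425/26869) = -26869/390187425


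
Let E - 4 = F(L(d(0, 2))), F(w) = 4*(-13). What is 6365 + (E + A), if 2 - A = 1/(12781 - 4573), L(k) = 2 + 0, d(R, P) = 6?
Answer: 51866351/8208 ≈ 6319.0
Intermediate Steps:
L(k) = 2
F(w) = -52
E = -48 (E = 4 - 52 = -48)
A = 16415/8208 (A = 2 - 1/(12781 - 4573) = 2 - 1/8208 = 16415/8208 ≈ 1.9999)
6365 + (E + A) = 6365 + (-48 + 16415/8208) = 6365 - 377569/8208 = 51866351/8208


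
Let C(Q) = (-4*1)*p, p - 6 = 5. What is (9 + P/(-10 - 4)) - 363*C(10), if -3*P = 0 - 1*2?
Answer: 335600/21 ≈ 15981.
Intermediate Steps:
p = 11 (p = 6 + 5 = 11)
P = ⅔ (P = -(0 - 1*2)/3 = -(0 - 2)/3 = -⅓*(-2) = ⅔ ≈ 0.66667)
C(Q) = -44 (C(Q) = -4*1*11 = -4*11 = -44)
(9 + P/(-10 - 4)) - 363*C(10) = (9 + (⅔)/(-10 - 4)) - 363*(-44) = (9 + (⅔)/(-14)) + 15972 = (9 - 1/14*⅔) + 15972 = (9 - 1/21) + 15972 = 188/21 + 15972 = 335600/21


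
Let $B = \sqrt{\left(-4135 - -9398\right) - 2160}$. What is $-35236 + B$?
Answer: $-35236 + \sqrt{3103} \approx -35180.0$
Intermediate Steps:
$B = \sqrt{3103}$ ($B = \sqrt{\left(-4135 + 9398\right) - 2160} = \sqrt{5263 - 2160} = \sqrt{3103} \approx 55.705$)
$-35236 + B = -35236 + \sqrt{3103}$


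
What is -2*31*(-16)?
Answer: 992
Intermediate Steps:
-2*31*(-16) = -62*(-16) = 992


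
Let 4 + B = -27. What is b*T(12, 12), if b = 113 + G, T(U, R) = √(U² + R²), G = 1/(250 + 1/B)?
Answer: 3502672*√2/2583 ≈ 1917.7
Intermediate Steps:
B = -31 (B = -4 - 27 = -31)
G = 31/7749 (G = 1/(250 + 1/(-31)) = 1/(250 - 1/31) = 1/(7749/31) = 31/7749 ≈ 0.0040005)
T(U, R) = √(R² + U²)
b = 875668/7749 (b = 113 + 31/7749 = 875668/7749 ≈ 113.00)
b*T(12, 12) = 875668*√(12² + 12²)/7749 = 875668*√(144 + 144)/7749 = 875668*√288/7749 = 875668*(12*√2)/7749 = 3502672*√2/2583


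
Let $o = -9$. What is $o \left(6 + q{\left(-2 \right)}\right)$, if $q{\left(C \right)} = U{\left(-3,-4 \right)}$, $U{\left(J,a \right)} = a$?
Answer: $-18$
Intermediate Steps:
$q{\left(C \right)} = -4$
$o \left(6 + q{\left(-2 \right)}\right) = - 9 \left(6 - 4\right) = \left(-9\right) 2 = -18$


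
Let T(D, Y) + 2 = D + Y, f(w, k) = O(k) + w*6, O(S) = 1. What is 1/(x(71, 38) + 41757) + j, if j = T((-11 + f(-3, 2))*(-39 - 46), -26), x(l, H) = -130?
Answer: 97906705/41627 ≈ 2352.0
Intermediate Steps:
f(w, k) = 1 + 6*w (f(w, k) = 1 + w*6 = 1 + 6*w)
T(D, Y) = -2 + D + Y (T(D, Y) = -2 + (D + Y) = -2 + D + Y)
j = 2352 (j = -2 + (-11 + (1 + 6*(-3)))*(-39 - 46) - 26 = -2 + (-11 + (1 - 18))*(-85) - 26 = -2 + (-11 - 17)*(-85) - 26 = -2 - 28*(-85) - 26 = -2 + 2380 - 26 = 2352)
1/(x(71, 38) + 41757) + j = 1/(-130 + 41757) + 2352 = 1/41627 + 2352 = 97906705/41627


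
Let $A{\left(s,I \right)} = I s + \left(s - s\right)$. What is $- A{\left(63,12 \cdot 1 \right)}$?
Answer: $-756$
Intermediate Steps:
$A{\left(s,I \right)} = I s$ ($A{\left(s,I \right)} = I s + 0 = I s$)
$- A{\left(63,12 \cdot 1 \right)} = - 12 \cdot 1 \cdot 63 = - 12 \cdot 63 = \left(-1\right) 756 = -756$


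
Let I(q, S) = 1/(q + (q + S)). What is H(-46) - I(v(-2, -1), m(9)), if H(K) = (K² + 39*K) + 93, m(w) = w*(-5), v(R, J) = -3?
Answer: 21166/51 ≈ 415.02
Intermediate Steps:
m(w) = -5*w
I(q, S) = 1/(S + 2*q) (I(q, S) = 1/(q + (S + q)) = 1/(S + 2*q))
H(K) = 93 + K² + 39*K
H(-46) - I(v(-2, -1), m(9)) = (93 + (-46)² + 39*(-46)) - 1/(-5*9 + 2*(-3)) = (93 + 2116 - 1794) - 1/(-45 - 6) = 415 - 1/(-51) = 415 - 1*(-1/51) = 415 + 1/51 = 21166/51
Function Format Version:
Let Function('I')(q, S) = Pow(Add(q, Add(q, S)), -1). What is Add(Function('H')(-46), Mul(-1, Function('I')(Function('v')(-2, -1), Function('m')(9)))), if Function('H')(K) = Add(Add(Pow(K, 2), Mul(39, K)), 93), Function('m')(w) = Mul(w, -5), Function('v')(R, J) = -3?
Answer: Rational(21166, 51) ≈ 415.02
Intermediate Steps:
Function('m')(w) = Mul(-5, w)
Function('I')(q, S) = Pow(Add(S, Mul(2, q)), -1) (Function('I')(q, S) = Pow(Add(q, Add(S, q)), -1) = Pow(Add(S, Mul(2, q)), -1))
Function('H')(K) = Add(93, Pow(K, 2), Mul(39, K))
Add(Function('H')(-46), Mul(-1, Function('I')(Function('v')(-2, -1), Function('m')(9)))) = Add(Add(93, Pow(-46, 2), Mul(39, -46)), Mul(-1, Pow(Add(Mul(-5, 9), Mul(2, -3)), -1))) = Add(Add(93, 2116, -1794), Mul(-1, Pow(Add(-45, -6), -1))) = Add(415, Mul(-1, Pow(-51, -1))) = Add(415, Mul(-1, Rational(-1, 51))) = Add(415, Rational(1, 51)) = Rational(21166, 51)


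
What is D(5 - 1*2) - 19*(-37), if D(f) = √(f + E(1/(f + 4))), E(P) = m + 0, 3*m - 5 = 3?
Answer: 703 + √51/3 ≈ 705.38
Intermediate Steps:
m = 8/3 (m = 5/3 + (⅓)*3 = 5/3 + 1 = 8/3 ≈ 2.6667)
E(P) = 8/3 (E(P) = 8/3 + 0 = 8/3)
D(f) = √(8/3 + f) (D(f) = √(f + 8/3) = √(8/3 + f))
D(5 - 1*2) - 19*(-37) = √(24 + 9*(5 - 1*2))/3 - 19*(-37) = √(24 + 9*(5 - 2))/3 + 703 = √(24 + 9*3)/3 + 703 = √(24 + 27)/3 + 703 = √51/3 + 703 = 703 + √51/3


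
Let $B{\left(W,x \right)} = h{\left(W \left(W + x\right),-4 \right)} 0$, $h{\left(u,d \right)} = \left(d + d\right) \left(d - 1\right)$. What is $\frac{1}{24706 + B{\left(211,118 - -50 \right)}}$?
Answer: $\frac{1}{24706} \approx 4.0476 \cdot 10^{-5}$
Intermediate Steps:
$h{\left(u,d \right)} = 2 d \left(-1 + d\right)$
$B{\left(W,x \right)} = 0$ ($B{\left(W,x \right)} = 2 \left(-4\right) \left(-1 - 4\right) 0 = 2 \left(-4\right) \left(-5\right) 0 = 40 \cdot 0 = 0$)
$\frac{1}{24706 + B{\left(211,118 - -50 \right)}} = \frac{1}{24706 + 0} = \frac{1}{24706}$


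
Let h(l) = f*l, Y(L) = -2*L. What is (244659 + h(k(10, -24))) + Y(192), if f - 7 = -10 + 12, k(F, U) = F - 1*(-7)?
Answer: 244428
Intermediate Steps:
k(F, U) = 7 + F (k(F, U) = F + 7 = 7 + F)
f = 9 (f = 7 + (-10 + 12) = 7 + 2 = 9)
h(l) = 9*l
(244659 + h(k(10, -24))) + Y(192) = (244659 + 9*(7 + 10)) - 2*192 = (244659 + 9*17) - 384 = (244659 + 153) - 384 = 244812 - 384 = 244428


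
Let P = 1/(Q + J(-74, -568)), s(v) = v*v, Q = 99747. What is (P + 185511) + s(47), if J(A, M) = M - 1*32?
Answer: 18611874841/99147 ≈ 1.8772e+5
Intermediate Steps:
J(A, M) = -32 + M (J(A, M) = M - 32 = -32 + M)
s(v) = v**2
P = 1/99147 (P = 1/(99747 + (-32 - 568)) = 1/(99747 - 600) = 1/99147 ≈ 1.0086e-5)
(P + 185511) + s(47) = (1/99147 + 185511) + 47**2 = 18392859118/99147 + 2209 = 18611874841/99147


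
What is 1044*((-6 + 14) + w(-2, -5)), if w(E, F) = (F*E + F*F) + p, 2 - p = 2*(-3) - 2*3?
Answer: 59508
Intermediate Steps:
p = 14 (p = 2 - (2*(-3) - 2*3) = 2 - (-6 - 6) = 2 - 1*(-12) = 2 + 12 = 14)
w(E, F) = 14 + F**2 + E*F (w(E, F) = (F*E + F*F) + 14 = (E*F + F**2) + 14 = (F**2 + E*F) + 14 = 14 + F**2 + E*F)
1044*((-6 + 14) + w(-2, -5)) = 1044*((-6 + 14) + (14 + (-5)**2 - 2*(-5))) = 1044*(8 + (14 + 25 + 10)) = 1044*(8 + 49) = 1044*57 = 59508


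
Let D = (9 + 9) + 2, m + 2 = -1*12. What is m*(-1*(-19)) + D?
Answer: -246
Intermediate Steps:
m = -14 (m = -2 - 1*12 = -2 - 12 = -14)
D = 20 (D = 18 + 2 = 20)
m*(-1*(-19)) + D = -(-14)*(-19) + 20 = -14*19 + 20 = -266 + 20 = -246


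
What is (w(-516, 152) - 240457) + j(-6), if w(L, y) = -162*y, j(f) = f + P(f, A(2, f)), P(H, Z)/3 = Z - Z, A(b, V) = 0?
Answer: -265087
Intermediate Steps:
P(H, Z) = 0 (P(H, Z) = 3*(Z - Z) = 3*0 = 0)
j(f) = f (j(f) = f + 0 = f)
(w(-516, 152) - 240457) + j(-6) = (-162*152 - 240457) - 6 = (-24624 - 240457) - 6 = -265081 - 6 = -265087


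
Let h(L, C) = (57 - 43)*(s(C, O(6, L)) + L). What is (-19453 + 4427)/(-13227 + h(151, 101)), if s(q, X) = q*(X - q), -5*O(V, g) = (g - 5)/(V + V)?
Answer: 112695/1180258 ≈ 0.095483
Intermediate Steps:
O(V, g) = -(-5 + g)/(10*V) (O(V, g) = -(g - 5)/(5*(V + V)) = -(-5 + g)/(5*(2*V)) = -(-5 + g)*1/(2*V)/5 = -(-5 + g)/(10*V))
h(L, C) = 14*L + 14*C*(1/12 - C - L/60) (h(L, C) = (57 - 43)*(C*((1/10)*(5 - L)/6 - C) + L) = 14*(C*((1/10)*(1/6)*(5 - L) - C) + L) = 14*(C*((1/12 - L/60) - C) + L) = 14*(C*(1/12 - C - L/60) + L) = 14*(L + C*(1/12 - C - L/60)) = 14*L + 14*C*(1/12 - C - L/60))
(-19453 + 4427)/(-13227 + h(151, 101)) = (-19453 + 4427)/(-13227 + (14*151 - 7/30*101*(-5 + 151 + 60*101))) = -15026/(-13227 + (2114 - 7/30*101*(-5 + 151 + 6060))) = -15026/(-13227 + (2114 - 7/30*101*6206)) = -15026/(-13227 + (2114 - 2193821/15)) = -15026/(-13227 - 2162111/15) = -15026/(-2360516/15) = -15026*(-15/2360516) = 112695/1180258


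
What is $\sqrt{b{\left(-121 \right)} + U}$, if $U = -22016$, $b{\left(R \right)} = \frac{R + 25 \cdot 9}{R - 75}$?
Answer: $\frac{i \sqrt{1078810}}{7} \approx 148.38 i$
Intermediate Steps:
$b{\left(R \right)} = \frac{225 + R}{-75 + R}$ ($b{\left(R \right)} = \frac{R + 225}{-75 + R} = \frac{225 + R}{-75 + R}$)
$\sqrt{b{\left(-121 \right)} + U} = \sqrt{\frac{225 - 121}{-75 - 121} - 22016} = \sqrt{\frac{1}{-196} \cdot 104 - 22016} = \sqrt{\left(- \frac{1}{196}\right) 104 - 22016} = \sqrt{- \frac{26}{49} - 22016} = \sqrt{- \frac{1078810}{49}} = \frac{i \sqrt{1078810}}{7}$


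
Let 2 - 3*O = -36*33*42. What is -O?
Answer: -49898/3 ≈ -16633.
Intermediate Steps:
O = 49898/3 (O = ⅔ - (-36*33)*42/3 = ⅔ - (-396)*42 = ⅔ - ⅓*(-49896) = ⅔ + 16632 = 49898/3 ≈ 16633.)
-O = -1*49898/3 = -49898/3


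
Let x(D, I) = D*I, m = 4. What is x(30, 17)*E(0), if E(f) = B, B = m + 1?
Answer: 2550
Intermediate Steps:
B = 5 (B = 4 + 1 = 5)
E(f) = 5
x(30, 17)*E(0) = (30*17)*5 = 510*5 = 2550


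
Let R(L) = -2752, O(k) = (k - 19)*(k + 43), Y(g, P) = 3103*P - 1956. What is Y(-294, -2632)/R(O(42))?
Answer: 2042263/688 ≈ 2968.4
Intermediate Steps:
Y(g, P) = -1956 + 3103*P
O(k) = (-19 + k)*(43 + k)
Y(-294, -2632)/R(O(42)) = (-1956 + 3103*(-2632))/(-2752) = (-1956 - 8167096)*(-1/2752) = -8169052*(-1/2752) = 2042263/688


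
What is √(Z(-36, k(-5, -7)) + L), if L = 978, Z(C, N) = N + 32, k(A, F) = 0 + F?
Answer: √1003 ≈ 31.670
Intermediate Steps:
k(A, F) = F
Z(C, N) = 32 + N
√(Z(-36, k(-5, -7)) + L) = √((32 - 7) + 978) = √(25 + 978) = √1003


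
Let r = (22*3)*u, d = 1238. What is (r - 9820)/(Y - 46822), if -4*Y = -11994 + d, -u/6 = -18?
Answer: 2692/44133 ≈ 0.060997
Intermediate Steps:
u = 108 (u = -6*(-18) = 108)
r = 7128 (r = (22*3)*108 = 66*108 = 7128)
Y = 2689 (Y = -(-11994 + 1238)/4 = -1/4*(-10756) = 2689)
(r - 9820)/(Y - 46822) = (7128 - 9820)/(2689 - 46822) = -2692/(-44133) = -2692*(-1/44133) = 2692/44133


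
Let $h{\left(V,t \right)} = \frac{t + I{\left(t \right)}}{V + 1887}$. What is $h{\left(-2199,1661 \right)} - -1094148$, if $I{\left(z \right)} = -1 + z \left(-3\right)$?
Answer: $\frac{341377499}{312} \approx 1.0942 \cdot 10^{6}$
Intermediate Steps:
$I{\left(z \right)} = -1 - 3 z$
$h{\left(V,t \right)} = \frac{-1 - 2 t}{1887 + V}$ ($h{\left(V,t \right)} = \frac{t - \left(1 + 3 t\right)}{V + 1887} = \frac{-1 - 2 t}{1887 + V}$)
$h{\left(-2199,1661 \right)} - -1094148 = \frac{-1 - 3322}{1887 - 2199} - -1094148 = \frac{-1 - 3322}{-312} + 1094148 = \left(- \frac{1}{312}\right) \left(-3323\right) + 1094148 = \frac{3323}{312} + 1094148 = \frac{341377499}{312}$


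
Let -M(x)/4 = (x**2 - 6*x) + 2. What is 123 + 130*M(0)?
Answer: -917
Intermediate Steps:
M(x) = -8 - 4*x**2 + 24*x (M(x) = -4*((x**2 - 6*x) + 2) = -4*(2 + x**2 - 6*x) = -8 - 4*x**2 + 24*x)
123 + 130*M(0) = 123 + 130*(-8 - 4*0**2 + 24*0) = 123 + 130*(-8 - 4*0 + 0) = 123 + 130*(-8 + 0 + 0) = 123 + 130*(-8) = 123 - 1040 = -917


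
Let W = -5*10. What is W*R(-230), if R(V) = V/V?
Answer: -50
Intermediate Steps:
W = -50
R(V) = 1
W*R(-230) = -50*1 = -50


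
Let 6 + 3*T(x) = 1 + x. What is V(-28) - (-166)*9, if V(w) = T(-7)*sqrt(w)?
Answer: 1494 - 8*I*sqrt(7) ≈ 1494.0 - 21.166*I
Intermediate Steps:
T(x) = -5/3 + x/3 (T(x) = -2 + (1 + x)/3 = -2 + (1/3 + x/3) = -5/3 + x/3)
V(w) = -4*sqrt(w) (V(w) = (-5/3 + (1/3)*(-7))*sqrt(w) = (-5/3 - 7/3)*sqrt(w) = -4*sqrt(w))
V(-28) - (-166)*9 = -8*I*sqrt(7) - (-166)*9 = -8*I*sqrt(7) - 1*(-1494) = -8*I*sqrt(7) + 1494 = 1494 - 8*I*sqrt(7)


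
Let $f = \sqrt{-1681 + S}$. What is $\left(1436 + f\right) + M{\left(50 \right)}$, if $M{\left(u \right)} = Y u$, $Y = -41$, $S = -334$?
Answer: $-614 + i \sqrt{2015} \approx -614.0 + 44.889 i$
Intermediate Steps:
$f = i \sqrt{2015}$ ($f = \sqrt{-1681 - 334} = \sqrt{-2015} = i \sqrt{2015} \approx 44.889 i$)
$M{\left(u \right)} = - 41 u$
$\left(1436 + f\right) + M{\left(50 \right)} = \left(1436 + i \sqrt{2015}\right) - 2050 = -614 + i \sqrt{2015}$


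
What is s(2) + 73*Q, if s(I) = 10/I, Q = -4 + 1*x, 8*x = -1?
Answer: -2369/8 ≈ -296.13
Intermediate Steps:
x = -⅛ (x = (⅛)*(-1) = -⅛ ≈ -0.12500)
Q = -33/8 (Q = -4 + 1*(-⅛) = -4 - ⅛ = -33/8 ≈ -4.1250)
s(2) + 73*Q = 10/2 + 73*(-33/8) = 10*(½) - 2409/8 = 5 - 2409/8 = -2369/8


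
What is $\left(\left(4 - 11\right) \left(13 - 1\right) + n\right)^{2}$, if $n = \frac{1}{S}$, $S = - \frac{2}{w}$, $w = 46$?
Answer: $11449$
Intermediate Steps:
$S = - \frac{1}{23}$ ($S = - \frac{2}{46} = \left(-2\right) \frac{1}{46} = - \frac{1}{23} \approx -0.043478$)
$n = -23$ ($n = \frac{1}{- \frac{1}{23}} = -23$)
$\left(\left(4 - 11\right) \left(13 - 1\right) + n\right)^{2} = \left(\left(4 - 11\right) \left(13 - 1\right) - 23\right)^{2} = \left(\left(-7\right) 12 - 23\right)^{2} = \left(-84 - 23\right)^{2} = \left(-107\right)^{2} = 11449$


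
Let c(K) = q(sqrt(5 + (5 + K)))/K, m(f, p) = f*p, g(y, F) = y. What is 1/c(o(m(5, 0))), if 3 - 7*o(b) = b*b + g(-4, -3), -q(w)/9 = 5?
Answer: -1/45 ≈ -0.022222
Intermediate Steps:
q(w) = -45 (q(w) = -9*5 = -45)
o(b) = 1 - b**2/7 (o(b) = 3/7 - (b*b - 4)/7 = 3/7 - (b**2 - 4)/7 = 3/7 - (-4 + b**2)/7 = 3/7 + (4/7 - b**2/7) = 1 - b**2/7)
c(K) = -45/K
1/c(o(m(5, 0))) = 1/(-45/(1 - (5*0)**2/7)) = 1/(-45/(1 - 1/7*0**2)) = 1/(-45/(1 - 1/7*0)) = 1/(-45/(1 + 0)) = 1/(-45/1) = 1/(-45*1) = 1/(-45) = -1/45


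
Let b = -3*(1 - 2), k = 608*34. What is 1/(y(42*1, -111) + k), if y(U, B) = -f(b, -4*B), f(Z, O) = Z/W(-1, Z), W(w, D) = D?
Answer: 1/20671 ≈ 4.8377e-5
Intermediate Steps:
k = 20672
b = 3 (b = -3*(-1) = 3)
f(Z, O) = 1 (f(Z, O) = Z/Z = 1)
y(U, B) = -1 (y(U, B) = -1*1 = -1)
1/(y(42*1, -111) + k) = 1/(-1 + 20672) = 1/20671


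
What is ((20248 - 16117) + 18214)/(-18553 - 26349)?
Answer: -22345/44902 ≈ -0.49764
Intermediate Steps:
((20248 - 16117) + 18214)/(-18553 - 26349) = (4131 + 18214)/(-44902) = 22345*(-1/44902) = -22345/44902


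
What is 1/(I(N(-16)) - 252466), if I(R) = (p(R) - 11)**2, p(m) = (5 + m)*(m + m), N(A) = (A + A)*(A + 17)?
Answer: 1/2695623 ≈ 3.7097e-7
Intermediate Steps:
N(A) = 2*A*(17 + A) (N(A) = (2*A)*(17 + A) = 2*A*(17 + A))
p(m) = 2*m*(5 + m) (p(m) = (5 + m)*(2*m) = 2*m*(5 + m))
I(R) = (-11 + 2*R*(5 + R))**2 (I(R) = (2*R*(5 + R) - 11)**2 = (-11 + 2*R*(5 + R))**2)
1/(I(N(-16)) - 252466) = 1/((-11 + 2*(2*(-16)*(17 - 16))*(5 + 2*(-16)*(17 - 16)))**2 - 252466) = 1/((-11 + 2*(2*(-16)*1)*(5 + 2*(-16)*1))**2 - 252466) = 1/((-11 + 2*(-32)*(5 - 32))**2 - 252466) = 1/((-11 + 2*(-32)*(-27))**2 - 252466) = 1/((-11 + 1728)**2 - 252466) = 1/(1717**2 - 252466) = 1/(2948089 - 252466) = 1/2695623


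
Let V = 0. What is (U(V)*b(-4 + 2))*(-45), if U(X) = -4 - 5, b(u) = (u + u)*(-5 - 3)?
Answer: 12960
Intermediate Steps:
b(u) = -16*u (b(u) = (2*u)*(-8) = -16*u)
U(X) = -9
(U(V)*b(-4 + 2))*(-45) = -(-144)*(-4 + 2)*(-45) = -(-144)*(-2)*(-45) = -9*32*(-45) = -288*(-45) = 12960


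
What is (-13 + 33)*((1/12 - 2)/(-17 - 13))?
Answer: 23/18 ≈ 1.2778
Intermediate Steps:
(-13 + 33)*((1/12 - 2)/(-17 - 13)) = 20*((1/12 - 2)/(-30)) = 20*(-23/12*(-1/30)) = 20*(23/360) = 23/18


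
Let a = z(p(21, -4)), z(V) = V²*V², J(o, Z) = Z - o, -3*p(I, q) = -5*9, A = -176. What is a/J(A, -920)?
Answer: -16875/248 ≈ -68.044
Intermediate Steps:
p(I, q) = 15 (p(I, q) = -(-5)*9/3 = -⅓*(-45) = 15)
z(V) = V⁴
a = 50625 (a = 15⁴ = 50625)
a/J(A, -920) = 50625/(-920 - 1*(-176)) = 50625/(-920 + 176) = 50625/(-744) = 50625*(-1/744) = -16875/248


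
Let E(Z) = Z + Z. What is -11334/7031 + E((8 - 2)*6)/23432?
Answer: -33134007/20593799 ≈ -1.6089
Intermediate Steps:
E(Z) = 2*Z
-11334/7031 + E((8 - 2)*6)/23432 = -11334/7031 + (2*((8 - 2)*6))/23432 = -11334*1/7031 + (2*(6*6))*(1/23432) = -11334/7031 + (2*36)*(1/23432) = -11334/7031 + 72*(1/23432) = -11334/7031 + 9/2929 = -33134007/20593799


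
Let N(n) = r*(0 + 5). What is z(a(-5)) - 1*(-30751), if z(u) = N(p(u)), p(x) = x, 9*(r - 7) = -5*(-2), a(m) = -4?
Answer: 277124/9 ≈ 30792.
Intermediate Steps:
r = 73/9 (r = 7 + (-5*(-2))/9 = 7 + (1/9)*10 = 7 + 10/9 = 73/9 ≈ 8.1111)
N(n) = 365/9 (N(n) = 73*(0 + 5)/9 = (73/9)*5 = 365/9)
z(u) = 365/9
z(a(-5)) - 1*(-30751) = 365/9 - 1*(-30751) = 365/9 + 30751 = 277124/9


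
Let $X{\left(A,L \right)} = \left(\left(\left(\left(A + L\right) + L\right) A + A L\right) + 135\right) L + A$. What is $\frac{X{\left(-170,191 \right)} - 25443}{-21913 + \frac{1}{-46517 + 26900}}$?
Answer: $\frac{128346556923}{214933661} \approx 597.14$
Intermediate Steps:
$X{\left(A,L \right)} = A + L \left(135 + A L + A \left(A + 2 L\right)\right)$ ($X{\left(A,L \right)} = \left(\left(\left(A + 2 L\right) A + A L\right) + 135\right) L + A = \left(\left(A \left(A + 2 L\right) + A L\right) + 135\right) L + A = \left(\left(A L + A \left(A + 2 L\right)\right) + 135\right) L + A = \left(135 + A L + A \left(A + 2 L\right)\right) L + A = L \left(135 + A L + A \left(A + 2 L\right)\right) + A = A + L \left(135 + A L + A \left(A + 2 L\right)\right)$)
$\frac{X{\left(-170,191 \right)} - 25443}{-21913 + \frac{1}{-46517 + 26900}} = \frac{\left(-170 + 135 \cdot 191 + 191 \left(-170\right)^{2} + 3 \left(-170\right) 191^{2}\right) - 25443}{-21913 + \frac{1}{-46517 + 26900}} = \frac{\left(-170 + 25785 + 191 \cdot 28900 + 3 \left(-170\right) 36481\right) - 25443}{-21913 + \frac{1}{-19617}} = \frac{\left(-170 + 25785 + 5519900 - 18605310\right) - 25443}{-21913 - \frac{1}{19617}} = \frac{-13059795 - 25443}{- \frac{429867322}{19617}} = \left(-13085238\right) \left(- \frac{19617}{429867322}\right) = \frac{128346556923}{214933661}$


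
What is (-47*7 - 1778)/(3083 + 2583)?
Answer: -2107/5666 ≈ -0.37187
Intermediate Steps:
(-47*7 - 1778)/(3083 + 2583) = (-329 - 1778)/5666 = -2107*1/5666 = -2107/5666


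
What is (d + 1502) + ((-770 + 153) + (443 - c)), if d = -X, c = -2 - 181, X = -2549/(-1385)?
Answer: 2090186/1385 ≈ 1509.2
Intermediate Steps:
X = 2549/1385 (X = -2549*(-1/1385) = 2549/1385 ≈ 1.8404)
c = -183
d = -2549/1385 (d = -1*2549/1385 = -2549/1385 ≈ -1.8404)
(d + 1502) + ((-770 + 153) + (443 - c)) = (-2549/1385 + 1502) + ((-770 + 153) + (443 - 1*(-183))) = 2077721/1385 + (-617 + (443 + 183)) = 2077721/1385 + (-617 + 626) = 2077721/1385 + 9 = 2090186/1385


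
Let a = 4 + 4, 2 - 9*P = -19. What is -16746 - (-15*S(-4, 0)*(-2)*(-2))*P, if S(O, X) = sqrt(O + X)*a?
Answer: -16746 + 2240*I ≈ -16746.0 + 2240.0*I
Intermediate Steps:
P = 7/3 (P = 2/9 - 1/9*(-19) = 2/9 + 19/9 = 7/3 ≈ 2.3333)
a = 8
S(O, X) = 8*sqrt(O + X) (S(O, X) = sqrt(O + X)*8 = 8*sqrt(O + X))
-16746 - (-15*S(-4, 0)*(-2)*(-2))*P = -16746 - (-15*(8*sqrt(-4 + 0))*(-2)*(-2))*7/3 = -16746 - (-15*(8*sqrt(-4))*(-2)*(-2))*7/3 = -16746 - (-15*(8*(2*I))*(-2)*(-2))*7/3 = -16746 - (-15*(16*I)*(-2)*(-2))*7/3 = -16746 - (-15*(-32*I)*(-2))*7/3 = -16746 - (-960*I)*7/3 = -16746 - (-2240)*I = -16746 + 2240*I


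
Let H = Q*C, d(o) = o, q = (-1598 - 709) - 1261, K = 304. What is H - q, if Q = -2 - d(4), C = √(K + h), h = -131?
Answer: 3568 - 6*√173 ≈ 3489.1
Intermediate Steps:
q = -3568 (q = -2307 - 1261 = -3568)
C = √173 (C = √(304 - 131) = √173 ≈ 13.153)
Q = -6 (Q = -2 - 1*4 = -2 - 4 = -6)
H = -6*√173 ≈ -78.918
H - q = -6*√173 - 1*(-3568) = -6*√173 + 3568 = 3568 - 6*√173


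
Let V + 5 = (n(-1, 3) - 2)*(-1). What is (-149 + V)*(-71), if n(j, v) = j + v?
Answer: 10934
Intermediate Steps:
V = -5 (V = -5 + ((-1 + 3) - 2)*(-1) = -5 + (2 - 2)*(-1) = -5 + 0*(-1) = -5 + 0 = -5)
(-149 + V)*(-71) = (-149 - 5)*(-71) = -154*(-71) = 10934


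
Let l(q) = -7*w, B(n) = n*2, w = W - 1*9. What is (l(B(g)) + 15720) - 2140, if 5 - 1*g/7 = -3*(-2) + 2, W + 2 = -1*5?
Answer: 13692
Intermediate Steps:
W = -7 (W = -2 - 1*5 = -2 - 5 = -7)
g = -21 (g = 35 - 7*(-3*(-2) + 2) = 35 - 7*(6 + 2) = 35 - 7*8 = 35 - 56 = -21)
w = -16 (w = -7 - 1*9 = -7 - 9 = -16)
B(n) = 2*n
l(q) = 112 (l(q) = -7*(-16) = 112)
(l(B(g)) + 15720) - 2140 = (112 + 15720) - 2140 = 15832 - 2140 = 13692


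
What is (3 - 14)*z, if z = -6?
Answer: 66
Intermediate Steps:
(3 - 14)*z = (3 - 14)*(-6) = -11*(-6) = 66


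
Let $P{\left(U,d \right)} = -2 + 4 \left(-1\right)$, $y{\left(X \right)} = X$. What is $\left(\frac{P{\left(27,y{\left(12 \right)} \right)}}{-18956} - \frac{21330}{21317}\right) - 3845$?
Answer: $- \frac{777055614259}{202042526} \approx -3846.0$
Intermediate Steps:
$P{\left(U,d \right)} = -6$ ($P{\left(U,d \right)} = -2 - 4 = -6$)
$\left(\frac{P{\left(27,y{\left(12 \right)} \right)}}{-18956} - \frac{21330}{21317}\right) - 3845 = \left(- \frac{6}{-18956} - \frac{21330}{21317}\right) - 3845 = \left(\left(-6\right) \left(- \frac{1}{18956}\right) - \frac{21330}{21317}\right) - 3845 = \left(\frac{3}{9478} - \frac{21330}{21317}\right) - 3845 = - \frac{202101789}{202042526} - 3845 = - \frac{777055614259}{202042526}$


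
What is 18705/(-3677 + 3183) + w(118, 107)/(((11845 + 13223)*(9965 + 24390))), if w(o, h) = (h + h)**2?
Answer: -4027232937619/106359575790 ≈ -37.864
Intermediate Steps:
w(o, h) = 4*h**2 (w(o, h) = (2*h)**2 = 4*h**2)
18705/(-3677 + 3183) + w(118, 107)/(((11845 + 13223)*(9965 + 24390))) = 18705/(-3677 + 3183) + (4*107**2)/(((11845 + 13223)*(9965 + 24390))) = 18705/(-494) + (4*11449)/((25068*34355)) = 18705*(-1/494) + 45796/861211140 = -18705/494 + 45796*(1/861211140) = -18705/494 + 11449/215302785 = -4027232937619/106359575790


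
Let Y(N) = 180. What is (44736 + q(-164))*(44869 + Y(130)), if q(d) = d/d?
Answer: 2015357113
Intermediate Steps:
q(d) = 1
(44736 + q(-164))*(44869 + Y(130)) = (44736 + 1)*(44869 + 180) = 44737*45049 = 2015357113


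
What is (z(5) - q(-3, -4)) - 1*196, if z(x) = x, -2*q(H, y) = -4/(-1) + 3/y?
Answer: -1515/8 ≈ -189.38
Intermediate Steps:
q(H, y) = -2 - 3/(2*y) (q(H, y) = -(-4/(-1) + 3/y)/2 = -(-4*(-1) + 3/y)/2 = -(4 + 3/y)/2 = -2 - 3/(2*y))
(z(5) - q(-3, -4)) - 1*196 = (5 - (-2 - 3/2/(-4))) - 1*196 = (5 - (-2 - 3/2*(-¼))) - 196 = (5 - (-2 + 3/8)) - 196 = (5 - 1*(-13/8)) - 196 = (5 + 13/8) - 196 = 53/8 - 196 = -1515/8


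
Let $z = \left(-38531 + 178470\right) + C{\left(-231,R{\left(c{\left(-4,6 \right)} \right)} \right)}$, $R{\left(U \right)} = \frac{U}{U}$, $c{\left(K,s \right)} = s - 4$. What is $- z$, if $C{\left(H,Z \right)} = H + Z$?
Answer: $-139709$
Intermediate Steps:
$c{\left(K,s \right)} = -4 + s$ ($c{\left(K,s \right)} = s - 4 = -4 + s$)
$R{\left(U \right)} = 1$
$z = 139709$ ($z = \left(-38531 + 178470\right) + \left(-231 + 1\right) = 139939 - 230 = 139709$)
$- z = \left(-1\right) 139709 = -139709$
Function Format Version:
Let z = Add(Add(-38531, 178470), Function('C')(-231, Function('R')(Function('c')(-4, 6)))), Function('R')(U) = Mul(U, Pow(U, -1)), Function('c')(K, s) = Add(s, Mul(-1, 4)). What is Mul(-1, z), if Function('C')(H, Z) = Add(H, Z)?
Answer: -139709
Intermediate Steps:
Function('c')(K, s) = Add(-4, s) (Function('c')(K, s) = Add(s, -4) = Add(-4, s))
Function('R')(U) = 1
z = 139709 (z = Add(Add(-38531, 178470), Add(-231, 1)) = Add(139939, -230) = 139709)
Mul(-1, z) = Mul(-1, 139709) = -139709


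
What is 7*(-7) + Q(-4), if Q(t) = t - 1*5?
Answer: -58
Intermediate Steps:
Q(t) = -5 + t (Q(t) = t - 5 = -5 + t)
7*(-7) + Q(-4) = 7*(-7) + (-5 - 4) = -49 - 9 = -58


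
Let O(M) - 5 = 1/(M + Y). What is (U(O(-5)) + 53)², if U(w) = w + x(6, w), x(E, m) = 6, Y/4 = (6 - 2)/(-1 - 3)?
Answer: 330625/81 ≈ 4081.8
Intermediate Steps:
Y = -4 (Y = 4*((6 - 2)/(-1 - 3)) = 4*(4/(-4)) = 4*(4*(-¼)) = 4*(-1) = -4)
O(M) = 5 + 1/(-4 + M) (O(M) = 5 + 1/(M - 4) = 5 + 1/(-4 + M))
U(w) = 6 + w (U(w) = w + 6 = 6 + w)
(U(O(-5)) + 53)² = ((6 + (-19 + 5*(-5))/(-4 - 5)) + 53)² = ((6 + (-19 - 25)/(-9)) + 53)² = ((6 - ⅑*(-44)) + 53)² = ((6 + 44/9) + 53)² = (98/9 + 53)² = (575/9)² = 330625/81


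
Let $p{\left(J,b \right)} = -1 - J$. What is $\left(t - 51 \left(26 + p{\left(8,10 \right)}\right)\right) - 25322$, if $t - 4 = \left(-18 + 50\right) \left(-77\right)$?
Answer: $-28649$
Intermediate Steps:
$t = -2460$ ($t = 4 + \left(-18 + 50\right) \left(-77\right) = 4 + 32 \left(-77\right) = 4 - 2464 = -2460$)
$\left(t - 51 \left(26 + p{\left(8,10 \right)}\right)\right) - 25322 = \left(-2460 - 51 \left(26 - 9\right)\right) - 25322 = \left(-2460 - 867\right) - 25322 = -3327 - 25322 = -28649$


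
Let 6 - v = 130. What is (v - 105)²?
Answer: 52441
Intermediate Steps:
v = -124 (v = 6 - 1*130 = 6 - 130 = -124)
(v - 105)² = (-124 - 105)² = (-229)² = 52441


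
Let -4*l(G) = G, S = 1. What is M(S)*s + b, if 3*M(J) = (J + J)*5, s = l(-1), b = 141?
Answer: 851/6 ≈ 141.83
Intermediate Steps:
l(G) = -G/4
s = 1/4 (s = -1/4*(-1) = 1/4 ≈ 0.25000)
M(J) = 10*J/3 (M(J) = ((J + J)*5)/3 = ((2*J)*5)/3 = (10*J)/3 = 10*J/3)
M(S)*s + b = ((10/3)*1)*(1/4) + 141 = (10/3)*(1/4) + 141 = 5/6 + 141 = 851/6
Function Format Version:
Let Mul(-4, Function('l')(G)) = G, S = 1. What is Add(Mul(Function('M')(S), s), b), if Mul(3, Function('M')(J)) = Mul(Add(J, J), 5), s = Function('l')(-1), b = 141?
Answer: Rational(851, 6) ≈ 141.83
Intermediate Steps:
Function('l')(G) = Mul(Rational(-1, 4), G)
s = Rational(1, 4) (s = Mul(Rational(-1, 4), -1) = Rational(1, 4) ≈ 0.25000)
Function('M')(J) = Mul(Rational(10, 3), J) (Function('M')(J) = Mul(Rational(1, 3), Mul(Add(J, J), 5)) = Mul(Rational(1, 3), Mul(Mul(2, J), 5)) = Mul(Rational(1, 3), Mul(10, J)) = Mul(Rational(10, 3), J))
Add(Mul(Function('M')(S), s), b) = Add(Mul(Mul(Rational(10, 3), 1), Rational(1, 4)), 141) = Add(Mul(Rational(10, 3), Rational(1, 4)), 141) = Add(Rational(5, 6), 141) = Rational(851, 6)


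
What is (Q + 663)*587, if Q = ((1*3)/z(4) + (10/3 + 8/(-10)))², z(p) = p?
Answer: 1423832483/3600 ≈ 3.9551e+5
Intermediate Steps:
Q = 38809/3600 (Q = ((1*3)/4 + (10/3 + 8/(-10)))² = (3*(¼) + (10*(⅓) + 8*(-⅒)))² = (¾ + (10/3 - ⅘))² = (¾ + 38/15)² = (197/60)² = 38809/3600 ≈ 10.780)
(Q + 663)*587 = (38809/3600 + 663)*587 = (2425609/3600)*587 = 1423832483/3600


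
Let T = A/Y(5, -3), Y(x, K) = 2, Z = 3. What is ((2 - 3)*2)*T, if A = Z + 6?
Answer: -9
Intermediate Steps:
A = 9 (A = 3 + 6 = 9)
T = 9/2 ≈ 4.5000
((2 - 3)*2)*T = ((2 - 3)*2)*(9/2) = -1*2*(9/2) = -2*9/2 = -9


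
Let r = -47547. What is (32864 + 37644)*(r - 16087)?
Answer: -4486706072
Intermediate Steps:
(32864 + 37644)*(r - 16087) = (32864 + 37644)*(-47547 - 16087) = 70508*(-63634) = -4486706072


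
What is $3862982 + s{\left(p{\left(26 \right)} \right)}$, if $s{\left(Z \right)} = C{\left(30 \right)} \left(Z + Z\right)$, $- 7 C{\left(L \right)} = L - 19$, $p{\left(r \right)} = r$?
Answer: $\frac{27040302}{7} \approx 3.8629 \cdot 10^{6}$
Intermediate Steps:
$C{\left(L \right)} = \frac{19}{7} - \frac{L}{7}$ ($C{\left(L \right)} = - \frac{L - 19}{7} = - \frac{-19 + L}{7} = \frac{19}{7} - \frac{L}{7}$)
$s{\left(Z \right)} = - \frac{22 Z}{7}$ ($s{\left(Z \right)} = \left(\frac{19}{7} - \frac{30}{7}\right) \left(Z + Z\right) = \left(\frac{19}{7} - \frac{30}{7}\right) 2 Z = - \frac{11 \cdot 2 Z}{7} = - \frac{22 Z}{7}$)
$3862982 + s{\left(p{\left(26 \right)} \right)} = 3862982 - \frac{572}{7} = \frac{27040302}{7}$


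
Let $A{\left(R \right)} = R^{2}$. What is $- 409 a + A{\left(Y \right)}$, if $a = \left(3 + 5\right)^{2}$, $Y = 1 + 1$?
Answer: $-26172$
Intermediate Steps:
$Y = 2$
$a = 64$ ($a = 8^{2} = 64$)
$- 409 a + A{\left(Y \right)} = \left(-409\right) 64 + 2^{2} = -26176 + 4 = -26172$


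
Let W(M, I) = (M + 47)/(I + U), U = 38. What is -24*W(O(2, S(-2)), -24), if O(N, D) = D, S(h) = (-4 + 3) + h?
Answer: -528/7 ≈ -75.429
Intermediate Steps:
S(h) = -1 + h
W(M, I) = (47 + M)/(38 + I) (W(M, I) = (M + 47)/(I + 38) = (47 + M)/(38 + I))
-24*W(O(2, S(-2)), -24) = -24*(47 + (-1 - 2))/(38 - 24) = -24*(47 - 3)/14 = -12*44/7 = -24*22/7 = -528/7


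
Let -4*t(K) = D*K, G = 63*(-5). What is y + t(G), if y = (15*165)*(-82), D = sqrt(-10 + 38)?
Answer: -202950 + 315*sqrt(7)/2 ≈ -2.0253e+5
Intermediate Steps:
D = 2*sqrt(7) (D = sqrt(28) = 2*sqrt(7) ≈ 5.2915)
G = -315
t(K) = -K*sqrt(7)/2 (t(K) = -2*sqrt(7)*K/4 = -K*sqrt(7)/2)
y = -202950 (y = 2475*(-82) = -202950)
y + t(G) = -202950 - 1/2*(-315)*sqrt(7) = -202950 + 315*sqrt(7)/2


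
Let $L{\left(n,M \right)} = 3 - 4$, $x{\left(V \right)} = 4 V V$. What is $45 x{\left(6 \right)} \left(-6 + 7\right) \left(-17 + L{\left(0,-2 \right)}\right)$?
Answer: $-116640$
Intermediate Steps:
$x{\left(V \right)} = 4 V^{2}$
$L{\left(n,M \right)} = -1$
$45 x{\left(6 \right)} \left(-6 + 7\right) \left(-17 + L{\left(0,-2 \right)}\right) = 45 \cdot 4 \cdot 6^{2} \left(-6 + 7\right) \left(-17 - 1\right) = 45 \cdot 4 \cdot 36 \cdot 1 \left(-18\right) = 45 \cdot 144 \left(-18\right) = 6480 \left(-18\right) = -116640$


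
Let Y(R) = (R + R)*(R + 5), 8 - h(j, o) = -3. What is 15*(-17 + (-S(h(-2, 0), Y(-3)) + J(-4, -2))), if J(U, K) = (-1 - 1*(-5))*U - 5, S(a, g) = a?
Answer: -735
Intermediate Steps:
h(j, o) = 11 (h(j, o) = 8 - 1*(-3) = 8 + 3 = 11)
Y(R) = 2*R*(5 + R) (Y(R) = (2*R)*(5 + R) = 2*R*(5 + R))
J(U, K) = -5 + 4*U (J(U, K) = (-1 + 5)*U - 5 = 4*U - 5 = -5 + 4*U)
15*(-17 + (-S(h(-2, 0), Y(-3)) + J(-4, -2))) = 15*(-17 + (-1*11 + (-5 + 4*(-4)))) = 15*(-17 + (-11 + (-5 - 16))) = 15*(-17 + (-11 - 21)) = 15*(-17 - 32) = 15*(-49) = -735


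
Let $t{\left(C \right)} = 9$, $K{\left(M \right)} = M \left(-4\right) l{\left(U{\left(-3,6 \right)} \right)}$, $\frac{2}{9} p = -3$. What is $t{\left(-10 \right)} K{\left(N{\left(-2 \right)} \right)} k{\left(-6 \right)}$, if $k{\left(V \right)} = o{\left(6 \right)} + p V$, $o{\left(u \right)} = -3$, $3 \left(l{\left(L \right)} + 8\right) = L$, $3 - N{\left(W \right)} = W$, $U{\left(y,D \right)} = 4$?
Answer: $93600$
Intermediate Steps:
$p = - \frac{27}{2}$ ($p = \frac{9}{2} \left(-3\right) = - \frac{27}{2} \approx -13.5$)
$N{\left(W \right)} = 3 - W$
$l{\left(L \right)} = -8 + \frac{L}{3}$
$K{\left(M \right)} = \frac{80 M}{3}$ ($K{\left(M \right)} = M \left(-4\right) \left(-8 + \frac{1}{3} \cdot 4\right) = - 4 M \left(-8 + \frac{4}{3}\right) = - 4 M \left(- \frac{20}{3}\right) = \frac{80 M}{3}$)
$k{\left(V \right)} = -3 - \frac{27 V}{2}$
$t{\left(-10 \right)} K{\left(N{\left(-2 \right)} \right)} k{\left(-6 \right)} = 9 \frac{80 \left(3 - -2\right)}{3} \left(-3 - -81\right) = 9 \frac{80 \left(3 + 2\right)}{3} \left(-3 + 81\right) = 9 \cdot \frac{80}{3} \cdot 5 \cdot 78 = 9 \cdot \frac{400}{3} \cdot 78 = 1200 \cdot 78 = 93600$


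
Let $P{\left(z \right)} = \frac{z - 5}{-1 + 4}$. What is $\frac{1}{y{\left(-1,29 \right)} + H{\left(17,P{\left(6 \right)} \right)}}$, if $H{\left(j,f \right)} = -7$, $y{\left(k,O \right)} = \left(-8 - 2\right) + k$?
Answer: $- \frac{1}{18} \approx -0.055556$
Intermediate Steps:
$y{\left(k,O \right)} = -10 + k$
$P{\left(z \right)} = - \frac{5}{3} + \frac{z}{3}$ ($P{\left(z \right)} = \frac{-5 + z}{3} = \left(-5 + z\right) \frac{1}{3} = - \frac{5}{3} + \frac{z}{3}$)
$\frac{1}{y{\left(-1,29 \right)} + H{\left(17,P{\left(6 \right)} \right)}} = \frac{1}{\left(-10 - 1\right) - 7} = \frac{1}{-11 - 7} = \frac{1}{-18} = - \frac{1}{18}$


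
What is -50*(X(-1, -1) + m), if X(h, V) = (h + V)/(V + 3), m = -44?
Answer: 2250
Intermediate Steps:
X(h, V) = (V + h)/(3 + V)
-50*(X(-1, -1) + m) = -50*((-1 - 1)/(3 - 1) - 44) = -50*(-2/2 - 44) = -50*((½)*(-2) - 44) = -50*(-1 - 44) = -50*(-45) = 2250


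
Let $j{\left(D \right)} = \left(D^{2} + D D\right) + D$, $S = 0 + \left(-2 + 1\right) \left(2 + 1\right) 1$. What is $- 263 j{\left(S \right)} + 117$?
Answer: $-3828$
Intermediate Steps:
$S = -3$ ($S = 0 + \left(-1\right) 3 \cdot 1 = 0 - 3 = -3$)
$j{\left(D \right)} = D + 2 D^{2}$ ($j{\left(D \right)} = \left(D^{2} + D^{2}\right) + D = 2 D^{2} + D = D + 2 D^{2}$)
$- 263 j{\left(S \right)} + 117 = - 263 \left(- 3 \left(1 + 2 \left(-3\right)\right)\right) + 117 = - 263 \left(- 3 \left(1 - 6\right)\right) + 117 = - 263 \left(\left(-3\right) \left(-5\right)\right) + 117 = \left(-263\right) 15 + 117 = -3945 + 117 = -3828$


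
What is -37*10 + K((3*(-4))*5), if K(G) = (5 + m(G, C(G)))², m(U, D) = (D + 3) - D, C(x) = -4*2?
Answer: -306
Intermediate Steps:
C(x) = -8
m(U, D) = 3 (m(U, D) = (3 + D) - D = 3)
K(G) = 64 (K(G) = (5 + 3)² = 8² = 64)
-37*10 + K((3*(-4))*5) = -37*10 + 64 = -370 + 64 = -306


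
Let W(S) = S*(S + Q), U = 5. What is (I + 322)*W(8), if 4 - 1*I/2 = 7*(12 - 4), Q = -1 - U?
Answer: 3488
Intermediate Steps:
Q = -6 (Q = -1 - 1*5 = -1 - 5 = -6)
I = -104 (I = 8 - 14*(12 - 4) = 8 - 14*8 = 8 - 2*56 = 8 - 112 = -104)
W(S) = S*(-6 + S) (W(S) = S*(S - 6) = S*(-6 + S))
(I + 322)*W(8) = (-104 + 322)*(8*(-6 + 8)) = 218*(8*2) = 218*16 = 3488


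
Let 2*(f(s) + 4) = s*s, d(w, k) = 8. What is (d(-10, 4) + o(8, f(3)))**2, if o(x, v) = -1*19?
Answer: 121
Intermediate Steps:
f(s) = -4 + s**2/2 (f(s) = -4 + (s*s)/2 = -4 + s**2/2)
o(x, v) = -19
(d(-10, 4) + o(8, f(3)))**2 = (8 - 19)**2 = (-11)**2 = 121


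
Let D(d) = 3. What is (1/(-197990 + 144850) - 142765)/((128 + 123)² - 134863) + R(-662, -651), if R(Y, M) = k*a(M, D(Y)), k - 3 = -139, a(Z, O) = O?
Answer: -1550462113339/3818746680 ≈ -406.01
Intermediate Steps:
k = -136 (k = 3 - 139 = -136)
R(Y, M) = -408 (R(Y, M) = -136*3 = -408)
(1/(-197990 + 144850) - 142765)/((128 + 123)² - 134863) + R(-662, -651) = (1/(-197990 + 144850) - 142765)/((128 + 123)² - 134863) - 408 = (1/(-53140) - 142765)/(251² - 134863) - 408 = (-1/53140 - 142765)/(63001 - 134863) - 408 = -7586532101/53140/(-71862) - 408 = -7586532101/53140*(-1/71862) - 408 = 7586532101/3818746680 - 408 = -1550462113339/3818746680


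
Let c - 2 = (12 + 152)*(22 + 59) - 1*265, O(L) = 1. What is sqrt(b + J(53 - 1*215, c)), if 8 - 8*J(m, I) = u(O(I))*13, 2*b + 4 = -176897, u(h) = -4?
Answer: 3*I*sqrt(9827) ≈ 297.39*I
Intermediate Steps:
c = 13021 (c = 2 + ((12 + 152)*(22 + 59) - 1*265) = 2 + (164*81 - 265) = 2 + (13284 - 265) = 2 + 13019 = 13021)
b = -176901/2 (b = -2 + (1/2)*(-176897) = -2 - 176897/2 = -176901/2 ≈ -88451.)
J(m, I) = 15/2 (J(m, I) = 1 - (-1)*13/2 = 1 - 1/8*(-52) = 1 + 13/2 = 15/2)
sqrt(b + J(53 - 1*215, c)) = sqrt(-176901/2 + 15/2) = sqrt(-88443) = 3*I*sqrt(9827)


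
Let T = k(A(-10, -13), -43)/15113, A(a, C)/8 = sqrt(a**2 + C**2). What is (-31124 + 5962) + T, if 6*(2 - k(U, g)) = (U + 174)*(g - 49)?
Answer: -380270636/15113 + 368*sqrt(269)/45339 ≈ -25162.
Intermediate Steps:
A(a, C) = 8*sqrt(C**2 + a**2) (A(a, C) = 8*sqrt(a**2 + C**2) = 8*sqrt(C**2 + a**2))
k(U, g) = 2 - (-49 + g)*(174 + U)/6 (k(U, g) = 2 - (U + 174)*(g - 49)/6 = 2 - (174 + U)*(-49 + g)/6 = 2 - (-49 + g)*(174 + U)/6)
T = 2670/15113 + 368*sqrt(269)/45339 (T = (1423 - 29*(-43) + 49*(8*sqrt((-13)**2 + (-10)**2))/6 - 1/6*8*sqrt((-13)**2 + (-10)**2)*(-43))/15113 = (1423 + 1247 + 49*(8*sqrt(169 + 100))/6 - 1/6*8*sqrt(169 + 100)*(-43))*(1/15113) = (1423 + 1247 + 49*(8*sqrt(269))/6 - 1/6*8*sqrt(269)*(-43))*(1/15113) = (1423 + 1247 + 196*sqrt(269)/3 + 172*sqrt(269)/3)*(1/15113) = (2670 + 368*sqrt(269)/3)*(1/15113) = 2670/15113 + 368*sqrt(269)/45339 ≈ 0.30979)
(-31124 + 5962) + T = (-31124 + 5962) + (2670/15113 + 368*sqrt(269)/45339) = -25162 + (2670/15113 + 368*sqrt(269)/45339) = -380270636/15113 + 368*sqrt(269)/45339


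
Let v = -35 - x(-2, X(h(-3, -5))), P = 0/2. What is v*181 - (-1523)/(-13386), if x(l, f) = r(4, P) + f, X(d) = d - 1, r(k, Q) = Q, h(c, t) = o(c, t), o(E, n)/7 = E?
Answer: -31498781/13386 ≈ -2353.1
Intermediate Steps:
o(E, n) = 7*E
h(c, t) = 7*c
P = 0 (P = 0*(½) = 0)
X(d) = -1 + d
x(l, f) = f (x(l, f) = 0 + f = f)
v = -13 (v = -35 - (-1 + 7*(-3)) = -35 - (-1 - 21) = -35 - 1*(-22) = -35 + 22 = -13)
v*181 - (-1523)/(-13386) = -13*181 - (-1523)/(-13386) = -2353 - (-1523)*(-1)/13386 = -2353 - 1*1523/13386 = -2353 - 1523/13386 = -31498781/13386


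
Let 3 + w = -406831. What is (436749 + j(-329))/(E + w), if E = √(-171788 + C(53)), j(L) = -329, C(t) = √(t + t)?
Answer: -436420/(406834 - I*√(171788 - √106)) ≈ -1.0727 - 0.0010928*I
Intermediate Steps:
w = -406834 (w = -3 - 406831 = -406834)
C(t) = √2*√t (C(t) = √(2*t) = √2*√t)
E = √(-171788 + √106) (E = √(-171788 + √2*√53) = √(-171788 + √106) ≈ 414.46*I)
(436749 + j(-329))/(E + w) = (436749 - 329)/(√(-171788 + √106) - 406834) = 436420/(-406834 + √(-171788 + √106))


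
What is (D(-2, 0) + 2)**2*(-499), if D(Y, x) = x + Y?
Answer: 0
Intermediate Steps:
D(Y, x) = Y + x
(D(-2, 0) + 2)**2*(-499) = ((-2 + 0) + 2)**2*(-499) = (-2 + 2)**2*(-499) = 0**2*(-499) = 0*(-499) = 0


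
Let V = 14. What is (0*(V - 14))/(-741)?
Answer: 0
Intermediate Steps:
(0*(V - 14))/(-741) = (0*(14 - 14))/(-741) = (0*0)*(-1/741) = 0*(-1/741) = 0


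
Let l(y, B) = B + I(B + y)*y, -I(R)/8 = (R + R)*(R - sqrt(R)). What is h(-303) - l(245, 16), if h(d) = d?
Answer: 267034001 - 3069360*sqrt(29) ≈ 2.5050e+8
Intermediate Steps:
I(R) = -16*R*(R - sqrt(R)) (I(R) = -8*(R + R)*(R - sqrt(R)) = -8*2*R*(R - sqrt(R)) = -16*R*(R - sqrt(R)))
l(y, B) = B + y*(-16*(B + y)**2 + 16*(B + y)**(3/2)) (l(y, B) = B + (-16*(B + y)**2 + 16*(B + y)**(3/2))*y = B + y*(-16*(B + y)**2 + 16*(B + y)**(3/2)))
h(-303) - l(245, 16) = -303 - (16 + 16*245*((16 + 245)**(3/2) - (16 + 245)**2)) = -303 - (16 + 16*245*(261**(3/2) - 1*261**2)) = -303 - (16 + 16*245*(783*sqrt(29) - 1*68121)) = -303 - (16 + 16*245*(783*sqrt(29) - 68121)) = -303 - (16 + 16*245*(-68121 + 783*sqrt(29))) = -303 - (16 + (-267034320 + 3069360*sqrt(29))) = -303 - (-267034304 + 3069360*sqrt(29)) = -303 + (267034304 - 3069360*sqrt(29)) = 267034001 - 3069360*sqrt(29)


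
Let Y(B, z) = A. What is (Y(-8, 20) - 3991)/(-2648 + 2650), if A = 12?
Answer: -3979/2 ≈ -1989.5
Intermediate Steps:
Y(B, z) = 12
(Y(-8, 20) - 3991)/(-2648 + 2650) = (12 - 3991)/(-2648 + 2650) = -3979/2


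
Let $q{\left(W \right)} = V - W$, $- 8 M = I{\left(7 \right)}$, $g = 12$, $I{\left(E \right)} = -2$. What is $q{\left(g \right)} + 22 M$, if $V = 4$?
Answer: $- \frac{5}{2} \approx -2.5$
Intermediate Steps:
$M = \frac{1}{4}$ ($M = \left(- \frac{1}{8}\right) \left(-2\right) = \frac{1}{4} \approx 0.25$)
$q{\left(W \right)} = 4 - W$
$q{\left(g \right)} + 22 M = \left(4 - 12\right) + 22 \cdot \frac{1}{4} = \left(4 - 12\right) + \frac{11}{2} = -8 + \frac{11}{2} = - \frac{5}{2}$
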